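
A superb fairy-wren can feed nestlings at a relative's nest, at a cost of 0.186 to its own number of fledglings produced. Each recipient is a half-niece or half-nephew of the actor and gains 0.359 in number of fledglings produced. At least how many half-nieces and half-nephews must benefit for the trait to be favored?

5

r to a half-niece or half-nephew = 0.125 (half-aunt/uncle↔niece/nephew: one path of length 3: r = (1/2)^3 = 1/8).
Hamilton's rule: n·r·B > C  ⇒  n > C/(r·B) = 0.186/(0.125·0.359) = 4.145.
The smallest integer exceeding 4.145 is 5.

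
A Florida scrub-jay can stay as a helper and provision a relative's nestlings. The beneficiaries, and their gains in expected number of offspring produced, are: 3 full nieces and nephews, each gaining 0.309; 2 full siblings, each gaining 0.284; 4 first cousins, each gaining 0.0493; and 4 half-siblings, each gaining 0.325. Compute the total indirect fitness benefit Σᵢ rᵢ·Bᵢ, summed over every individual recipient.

r to a full niece or nephew = 1/4 (full aunt/uncle↔niece/nephew: two paths of length 3 through the shared grandparent pair: r = 2·(1/2)^3 = 1/4).
r to a full sibling = 1/2 (full sibs share both parents — two paths of length 2: r = 2·(1/2)^2 = 1/2).
r to a first cousin = 1/8 (first cousins share one grandparent pair — two paths of length 4: r = 2·(1/2)^4 = 1/8).
r to a half-sibling = 1/4 (half-sibs share one parent — one path of length 2: r = (1/2)^2 = 1/4).
Summing one r·B term per recipient: 3·0.25·0.309 + 2·0.5·0.284 + 4·0.125·0.0493 + 4·0.25·0.325 = 0.8654.

0.8654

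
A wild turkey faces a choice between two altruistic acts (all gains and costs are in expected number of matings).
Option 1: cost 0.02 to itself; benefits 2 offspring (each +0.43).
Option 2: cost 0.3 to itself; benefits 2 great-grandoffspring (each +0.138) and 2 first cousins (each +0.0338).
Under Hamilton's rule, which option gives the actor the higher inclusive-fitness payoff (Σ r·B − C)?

Option 1

Option 1: r to an offspring = 0.5.
Option 1: Σ r·B − C = (2·0.5·0.43) − 0.02 = 0.41.
Option 2: r to a great-grandoffspring = 0.125.
Option 2: r to a first cousin = 0.125.
Option 2: Σ r·B − C = (2·0.125·0.138 + 2·0.125·0.0338) − 0.3 = -0.25705.
Option 1 has the higher net inclusive-fitness payoff.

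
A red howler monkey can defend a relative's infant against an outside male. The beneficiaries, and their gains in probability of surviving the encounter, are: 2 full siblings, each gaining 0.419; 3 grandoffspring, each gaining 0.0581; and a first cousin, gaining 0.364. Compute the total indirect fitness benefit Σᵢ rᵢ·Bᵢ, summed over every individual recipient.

0.508075

r to a full sibling = 1/2 (full sibs share both parents — two paths of length 2: r = 2·(1/2)^2 = 1/2).
r to a grandoffspring = 1/4 (two parent–offspring links: r = (1/2)^2 = 1/4).
r to a first cousin = 1/8 (first cousins share one grandparent pair — two paths of length 4: r = 2·(1/2)^4 = 1/8).
Summing one r·B term per recipient: 2·0.5·0.419 + 3·0.25·0.0581 + 1·0.125·0.364 = 0.508075.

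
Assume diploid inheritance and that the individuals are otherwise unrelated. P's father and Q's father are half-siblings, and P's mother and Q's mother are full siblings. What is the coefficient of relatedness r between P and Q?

0.1875

Relatedness sums over independent paths through distinct common ancestors.
P and Q are related in two ways: half first cousins through their fathers (r = 1/16) and first cousins through their mothers (r = 1/8).
r = 1/16 + 1/8 = 0.1875.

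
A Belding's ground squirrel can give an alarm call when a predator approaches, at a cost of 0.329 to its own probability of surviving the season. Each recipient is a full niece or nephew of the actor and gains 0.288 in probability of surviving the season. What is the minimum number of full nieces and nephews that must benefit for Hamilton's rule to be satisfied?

r to a full niece or nephew = 1/4 (full aunt/uncle↔niece/nephew: two paths of length 3 through the shared grandparent pair: r = 2·(1/2)^3 = 1/4).
Hamilton's rule: n·r·B > C  ⇒  n > C/(r·B) = 0.329/(0.25·0.288) = 4.569.
The smallest integer exceeding 4.569 is 5.

5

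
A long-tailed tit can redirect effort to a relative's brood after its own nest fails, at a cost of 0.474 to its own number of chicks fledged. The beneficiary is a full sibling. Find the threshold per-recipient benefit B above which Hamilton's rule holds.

0.948

r to a full sibling = 0.5 (full sibs share both parents — two paths of length 2: r = 2·(1/2)^2 = 1/2).
Hamilton's rule with n recipients of equal r: n·r·B > C, so B > C/(n·r) = 0.474/(1·0.5) = 0.948.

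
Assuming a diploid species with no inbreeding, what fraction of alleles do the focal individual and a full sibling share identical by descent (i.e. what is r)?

0.5

Each parent–offspring link contributes a factor of 1/2, and independent paths through distinct common ancestors add.
Full sibs share both parents — two paths of length 2: r = 2·(1/2)^2 = 1/2.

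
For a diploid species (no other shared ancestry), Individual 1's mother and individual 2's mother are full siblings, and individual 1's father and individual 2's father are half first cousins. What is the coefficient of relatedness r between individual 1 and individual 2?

0.140625

Wright's path rule: contributions from independent ancestry routes add.
Individual 1 and individual 2 are related in two ways: first cousins through their mothers (r = 1/8) and half second cousins through their fathers (r = 1/64).
r = 1/8 + 1/64 = 9/64 = 0.140625.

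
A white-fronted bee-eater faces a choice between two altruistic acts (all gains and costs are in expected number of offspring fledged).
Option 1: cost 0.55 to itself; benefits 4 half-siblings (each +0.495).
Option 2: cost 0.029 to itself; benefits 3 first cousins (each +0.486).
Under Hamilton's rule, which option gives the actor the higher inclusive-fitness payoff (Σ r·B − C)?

Option 2

Option 1: r to a half-sibling = 0.25.
Option 1: Σ r·B − C = (4·0.25·0.495) − 0.55 = -0.055.
Option 2: r to a first cousin = 0.125.
Option 2: Σ r·B − C = (3·0.125·0.486) − 0.029 = 0.15325.
Option 2 has the higher net inclusive-fitness payoff.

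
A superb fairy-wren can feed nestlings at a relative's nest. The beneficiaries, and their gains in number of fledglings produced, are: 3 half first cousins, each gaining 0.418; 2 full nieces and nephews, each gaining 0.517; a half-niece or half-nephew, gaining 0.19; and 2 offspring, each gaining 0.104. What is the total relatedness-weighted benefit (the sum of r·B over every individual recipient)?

r to a half first cousin = 1/16 (half first cousins share one grandparent — one path of length 4: r = (1/2)^4 = 1/16).
r to a full niece or nephew = 0.25 (full aunt/uncle↔niece/nephew: two paths of length 3 through the shared grandparent pair: r = 2·(1/2)^3 = 1/4).
r to a half-niece or half-nephew = 1/8 (half-aunt/uncle↔niece/nephew: one path of length 3: r = (1/2)^3 = 1/8).
r to an offspring = 0.5 (one parent–offspring link: r = (1/2)^1 = 1/2).
Summing one r·B term per recipient: 3·0.0625·0.418 + 2·0.25·0.517 + 1·0.125·0.19 + 2·0.5·0.104 = 0.464625.

0.464625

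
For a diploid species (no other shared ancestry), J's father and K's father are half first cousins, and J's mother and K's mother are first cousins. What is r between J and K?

Relatedness sums over independent paths through distinct common ancestors.
J and K are related in two ways: half second cousins through their fathers (r = 1/64) and second cousins through their mothers (r = 1/32).
r = 1/64 + 1/32 = 0.046875.

0.046875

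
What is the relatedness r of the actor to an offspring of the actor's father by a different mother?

0.25

Each parent–offspring link contributes a factor of 1/2, and independent paths through distinct common ancestors add.
Half-sibs share one parent — one path of length 2: r = (1/2)^2 = 1/4.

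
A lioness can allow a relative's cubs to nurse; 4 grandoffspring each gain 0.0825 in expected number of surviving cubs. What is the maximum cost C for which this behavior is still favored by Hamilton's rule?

r to a grandoffspring = 0.25 (two parent–offspring links: r = (1/2)^2 = 1/4).
Hamilton's rule: n·r·B > C, so the trait is favored while C < n·r·B = 4·0.25·0.0825 = 0.0825.

0.0825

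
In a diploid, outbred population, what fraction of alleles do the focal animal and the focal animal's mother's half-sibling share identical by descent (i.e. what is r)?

Each parent–offspring link contributes a factor of 1/2, and independent paths through distinct common ancestors add.
Half-aunt/uncle↔niece/nephew: one path of length 3: r = (1/2)^3 = 1/8.

0.125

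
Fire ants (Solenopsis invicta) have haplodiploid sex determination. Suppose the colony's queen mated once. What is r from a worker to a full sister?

0.75

Haplodiploid full sisters inherit their father's entire haploid genome identically (contributing 1/2) and on average half of their mother's contribution (1/2 · 1/2 = 1/4); r = 1/2 + 1/4 = 3/4.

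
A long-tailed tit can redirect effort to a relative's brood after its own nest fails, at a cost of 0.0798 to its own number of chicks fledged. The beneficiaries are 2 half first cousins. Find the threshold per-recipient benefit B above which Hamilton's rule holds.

r to a half first cousin = 1/16 (half first cousins share one grandparent — one path of length 4: r = (1/2)^4 = 1/16).
Hamilton's rule with n recipients of equal r: n·r·B > C, so B > C/(n·r) = 0.0798/(2·0.0625) = 0.6384.

0.6384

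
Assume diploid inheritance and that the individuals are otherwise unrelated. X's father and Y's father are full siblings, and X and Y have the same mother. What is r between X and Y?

Wright's path rule: contributions from independent ancestry routes add.
X and Y are related in two ways: first cousins through their fathers (r = 1/8) and half-sibs through their shared mother (r = 1/4).
r = 1/8 + 1/4 = 3/8 = 0.375.

0.375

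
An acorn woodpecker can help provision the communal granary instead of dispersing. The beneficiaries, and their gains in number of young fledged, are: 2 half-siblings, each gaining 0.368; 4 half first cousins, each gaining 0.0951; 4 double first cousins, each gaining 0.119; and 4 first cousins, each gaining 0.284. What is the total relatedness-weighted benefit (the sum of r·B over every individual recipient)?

0.468775

r to a half-sibling = 1/4 (half-sibs share one parent — one path of length 2: r = (1/2)^2 = 1/4).
r to a half first cousin = 1/16 (half first cousins share one grandparent — one path of length 4: r = (1/2)^4 = 1/16).
r to a double first cousin = 0.25 (double first cousins share both grandparent pairs — four paths of length 4: r = 4·(1/2)^4 = 1/4).
r to a first cousin = 1/8 (first cousins share one grandparent pair — two paths of length 4: r = 2·(1/2)^4 = 1/8).
Summing one r·B term per recipient: 2·0.25·0.368 + 4·0.0625·0.0951 + 4·0.25·0.119 + 4·0.125·0.284 = 0.468775.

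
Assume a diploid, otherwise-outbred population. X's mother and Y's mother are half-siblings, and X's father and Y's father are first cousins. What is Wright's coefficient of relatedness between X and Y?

Relatedness sums over independent paths through distinct common ancestors.
X and Y are related in two ways: half first cousins through their mothers (r = 1/16) and second cousins through their fathers (r = 1/32).
r = 1/16 + 1/32 = 0.09375.

0.09375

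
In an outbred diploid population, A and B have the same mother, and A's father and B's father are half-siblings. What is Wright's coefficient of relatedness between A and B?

0.3125

Independent pedigree routes through distinct common ancestors add.
A and B are related in two ways: half-sibs through their shared mother (r = 1/4) and half first cousins through their fathers (r = 1/16).
r = 1/4 + 1/16 = 5/16 = 0.3125.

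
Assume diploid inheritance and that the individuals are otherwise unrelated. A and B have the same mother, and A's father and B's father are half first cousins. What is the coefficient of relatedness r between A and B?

Wright's path rule: contributions from independent ancestry routes add.
A and B are related in two ways: half-sibs through their shared mother (r = 1/4) and half second cousins through their fathers (r = 1/64).
r = 1/4 + 1/64 = 0.265625.

0.265625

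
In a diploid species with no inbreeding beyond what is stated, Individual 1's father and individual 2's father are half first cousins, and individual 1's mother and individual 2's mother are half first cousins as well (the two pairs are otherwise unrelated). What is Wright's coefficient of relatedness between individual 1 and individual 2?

Independent pedigree routes through distinct common ancestors add.
Individual 1 and individual 2 are related in two ways: half second cousins through their fathers (r = 1/64) and half second cousins through their mothers (r = 1/64).
r = 1/64 + 1/64 = 0.03125.

0.03125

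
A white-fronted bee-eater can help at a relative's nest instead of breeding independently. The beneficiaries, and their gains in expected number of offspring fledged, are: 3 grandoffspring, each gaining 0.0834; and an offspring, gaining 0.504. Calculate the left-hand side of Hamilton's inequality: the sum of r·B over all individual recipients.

r to a grandoffspring = 1/4 (two parent–offspring links: r = (1/2)^2 = 1/4).
r to an offspring = 1/2 (one parent–offspring link: r = (1/2)^1 = 1/2).
Summing one r·B term per recipient: 3·0.25·0.0834 + 1·0.5·0.504 = 0.31455.

0.31455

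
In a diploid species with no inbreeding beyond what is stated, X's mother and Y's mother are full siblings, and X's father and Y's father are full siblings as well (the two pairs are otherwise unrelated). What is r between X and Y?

With two independent routes of shared ancestry, r is the sum of the two contributions.
X and Y are related in two ways: first cousins through their mothers (r = 1/8) and first cousins through their fathers (r = 1/8) — i.e. double first cousins.
r = 1/8 + 1/8 = 1/4 = 0.25.

0.25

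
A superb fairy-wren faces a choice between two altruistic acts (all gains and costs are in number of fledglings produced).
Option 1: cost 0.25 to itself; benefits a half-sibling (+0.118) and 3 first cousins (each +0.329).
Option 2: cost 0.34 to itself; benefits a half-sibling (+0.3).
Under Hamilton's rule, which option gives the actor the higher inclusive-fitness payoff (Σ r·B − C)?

Option 1

Option 1: r to a half-sibling = 0.25.
Option 1: r to a first cousin = 0.125.
Option 1: Σ r·B − C = (1·0.25·0.118 + 3·0.125·0.329) − 0.25 = -0.097125.
Option 2: r to a half-sibling = 0.25.
Option 2: Σ r·B − C = (1·0.25·0.3) − 0.34 = -0.265.
Option 1 has the higher net inclusive-fitness payoff.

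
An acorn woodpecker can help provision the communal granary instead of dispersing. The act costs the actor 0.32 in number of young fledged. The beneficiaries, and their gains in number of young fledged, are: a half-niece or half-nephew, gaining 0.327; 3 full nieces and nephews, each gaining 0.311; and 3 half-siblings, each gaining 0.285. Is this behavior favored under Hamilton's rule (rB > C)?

Hamilton's rule: the trait is favored when the sum of r·B over every recipient exceeds the actor's cost C.
r to a half-niece or half-nephew = 0.125 (half-aunt/uncle↔niece/nephew: one path of length 3: r = (1/2)^3 = 1/8).
r to a full niece or nephew = 1/4 (full aunt/uncle↔niece/nephew: two paths of length 3 through the shared grandparent pair: r = 2·(1/2)^3 = 1/4).
r to a half-sibling = 0.25 (half-sibs share one parent — one path of length 2: r = (1/2)^2 = 1/4).
Summing one r·B term per recipient: 1·0.125·0.327 + 3·0.25·0.311 + 3·0.25·0.285 = 0.487875.
0.487875 > 0.32: the indirect benefit exceeds the cost.

Yes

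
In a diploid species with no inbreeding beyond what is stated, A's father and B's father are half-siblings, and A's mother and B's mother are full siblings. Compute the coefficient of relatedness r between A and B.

With two independent routes of shared ancestry, r is the sum of the two contributions.
A and B are related in two ways: half first cousins through their fathers (r = 1/16) and first cousins through their mothers (r = 1/8).
r = 1/16 + 1/8 = 0.1875.

0.1875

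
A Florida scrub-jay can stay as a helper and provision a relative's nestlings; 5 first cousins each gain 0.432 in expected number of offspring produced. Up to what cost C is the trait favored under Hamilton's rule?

0.27

r to a first cousin = 1/8 (first cousins share one grandparent pair — two paths of length 4: r = 2·(1/2)^4 = 1/8).
Hamilton's rule: n·r·B > C, so the trait is favored while C < n·r·B = 5·0.125·0.432 = 0.27.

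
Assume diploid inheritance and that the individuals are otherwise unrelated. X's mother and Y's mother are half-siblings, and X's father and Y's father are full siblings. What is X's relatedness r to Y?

0.1875

Independent pedigree routes through distinct common ancestors add.
X and Y are related in two ways: half first cousins through their mothers (r = 1/16) and first cousins through their fathers (r = 1/8).
r = 1/16 + 1/8 = 0.1875.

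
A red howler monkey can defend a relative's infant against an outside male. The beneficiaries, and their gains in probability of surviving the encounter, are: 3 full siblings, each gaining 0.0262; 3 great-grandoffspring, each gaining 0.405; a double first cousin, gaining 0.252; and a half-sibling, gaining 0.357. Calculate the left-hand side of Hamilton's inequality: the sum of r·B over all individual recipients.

r to a full sibling = 0.5 (full sibs share both parents — two paths of length 2: r = 2·(1/2)^2 = 1/2).
r to a great-grandoffspring = 1/8 (three parent–offspring links: r = (1/2)^3 = 1/8).
r to a double first cousin = 0.25 (double first cousins share both grandparent pairs — four paths of length 4: r = 4·(1/2)^4 = 1/4).
r to a half-sibling = 1/4 (half-sibs share one parent — one path of length 2: r = (1/2)^2 = 1/4).
Summing one r·B term per recipient: 3·0.5·0.0262 + 3·0.125·0.405 + 1·0.25·0.252 + 1·0.25·0.357 = 0.343425.

0.343425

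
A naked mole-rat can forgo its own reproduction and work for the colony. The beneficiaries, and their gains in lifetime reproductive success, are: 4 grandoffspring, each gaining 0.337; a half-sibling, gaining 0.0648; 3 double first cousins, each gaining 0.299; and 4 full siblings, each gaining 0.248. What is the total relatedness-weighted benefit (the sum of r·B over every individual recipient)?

1.07345

r to a grandoffspring = 0.25 (two parent–offspring links: r = (1/2)^2 = 1/4).
r to a half-sibling = 1/4 (half-sibs share one parent — one path of length 2: r = (1/2)^2 = 1/4).
r to a double first cousin = 1/4 (double first cousins share both grandparent pairs — four paths of length 4: r = 4·(1/2)^4 = 1/4).
r to a full sibling = 0.5 (full sibs share both parents — two paths of length 2: r = 2·(1/2)^2 = 1/2).
Summing one r·B term per recipient: 4·0.25·0.337 + 1·0.25·0.0648 + 3·0.25·0.299 + 4·0.5·0.248 = 1.07345.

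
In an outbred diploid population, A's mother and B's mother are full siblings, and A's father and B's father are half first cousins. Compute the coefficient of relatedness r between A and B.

Independent pedigree routes through distinct common ancestors add.
A and B are related in two ways: first cousins through their mothers (r = 1/8) and half second cousins through their fathers (r = 1/64).
r = 1/8 + 1/64 = 9/64 = 0.140625.

0.140625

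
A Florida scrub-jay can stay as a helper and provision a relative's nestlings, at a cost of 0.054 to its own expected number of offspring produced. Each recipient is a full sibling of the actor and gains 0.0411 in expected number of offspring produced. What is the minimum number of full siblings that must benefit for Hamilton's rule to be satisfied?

r to a full sibling = 1/2 (full sibs share both parents — two paths of length 2: r = 2·(1/2)^2 = 1/2).
Hamilton's rule: n·r·B > C  ⇒  n > C/(r·B) = 0.054/(0.5·0.0411) = 2.628.
The smallest integer exceeding 2.628 is 3.

3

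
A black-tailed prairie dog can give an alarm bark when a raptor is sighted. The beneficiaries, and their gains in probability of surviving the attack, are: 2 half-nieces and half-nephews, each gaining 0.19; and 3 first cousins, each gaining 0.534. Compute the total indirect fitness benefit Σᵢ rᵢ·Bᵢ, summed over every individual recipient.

r to a half-niece or half-nephew = 0.125 (half-aunt/uncle↔niece/nephew: one path of length 3: r = (1/2)^3 = 1/8).
r to a first cousin = 1/8 (first cousins share one grandparent pair — two paths of length 4: r = 2·(1/2)^4 = 1/8).
Summing one r·B term per recipient: 2·0.125·0.19 + 3·0.125·0.534 = 0.24775.

0.24775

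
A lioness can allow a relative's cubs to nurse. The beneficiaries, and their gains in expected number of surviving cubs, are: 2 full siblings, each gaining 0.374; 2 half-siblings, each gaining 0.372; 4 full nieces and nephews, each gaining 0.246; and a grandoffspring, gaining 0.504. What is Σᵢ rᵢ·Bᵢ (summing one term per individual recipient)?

0.932

r to a full sibling = 1/2 (full sibs share both parents — two paths of length 2: r = 2·(1/2)^2 = 1/2).
r to a half-sibling = 1/4 (half-sibs share one parent — one path of length 2: r = (1/2)^2 = 1/4).
r to a full niece or nephew = 0.25 (full aunt/uncle↔niece/nephew: two paths of length 3 through the shared grandparent pair: r = 2·(1/2)^3 = 1/4).
r to a grandoffspring = 0.25 (two parent–offspring links: r = (1/2)^2 = 1/4).
Summing one r·B term per recipient: 2·0.5·0.374 + 2·0.25·0.372 + 4·0.25·0.246 + 1·0.25·0.504 = 0.932.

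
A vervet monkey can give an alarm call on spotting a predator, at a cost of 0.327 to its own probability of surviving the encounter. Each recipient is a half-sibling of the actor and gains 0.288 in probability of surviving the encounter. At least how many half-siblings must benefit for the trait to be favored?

r to a half-sibling = 1/4 (half-sibs share one parent — one path of length 2: r = (1/2)^2 = 1/4).
Hamilton's rule: n·r·B > C  ⇒  n > C/(r·B) = 0.327/(0.25·0.288) = 4.542.
The smallest integer exceeding 4.542 is 5.

5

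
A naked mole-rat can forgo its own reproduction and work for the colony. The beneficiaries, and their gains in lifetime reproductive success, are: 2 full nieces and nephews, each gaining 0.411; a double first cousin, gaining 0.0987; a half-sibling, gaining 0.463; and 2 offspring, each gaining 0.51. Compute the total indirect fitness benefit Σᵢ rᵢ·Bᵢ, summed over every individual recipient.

r to a full niece or nephew = 1/4 (full aunt/uncle↔niece/nephew: two paths of length 3 through the shared grandparent pair: r = 2·(1/2)^3 = 1/4).
r to a double first cousin = 0.25 (double first cousins share both grandparent pairs — four paths of length 4: r = 4·(1/2)^4 = 1/4).
r to a half-sibling = 0.25 (half-sibs share one parent — one path of length 2: r = (1/2)^2 = 1/4).
r to an offspring = 1/2 (one parent–offspring link: r = (1/2)^1 = 1/2).
Summing one r·B term per recipient: 2·0.25·0.411 + 1·0.25·0.0987 + 1·0.25·0.463 + 2·0.5·0.51 = 0.855925.

0.855925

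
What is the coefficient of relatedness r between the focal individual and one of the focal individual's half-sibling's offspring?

0.125

Each parent–offspring link contributes a factor of 1/2, and independent paths through distinct common ancestors add.
Half-aunt/uncle↔niece/nephew: one path of length 3: r = (1/2)^3 = 1/8.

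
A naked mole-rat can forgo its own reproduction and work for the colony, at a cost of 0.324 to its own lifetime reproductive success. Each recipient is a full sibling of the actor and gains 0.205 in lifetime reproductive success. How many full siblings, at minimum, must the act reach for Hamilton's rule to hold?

4

r to a full sibling = 0.5 (full sibs share both parents — two paths of length 2: r = 2·(1/2)^2 = 1/2).
Hamilton's rule: n·r·B > C  ⇒  n > C/(r·B) = 0.324/(0.5·0.205) = 3.161.
The smallest integer exceeding 3.161 is 4.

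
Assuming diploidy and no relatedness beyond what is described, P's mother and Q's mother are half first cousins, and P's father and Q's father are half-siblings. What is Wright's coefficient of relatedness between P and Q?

Wright's path rule: contributions from independent ancestry routes add.
P and Q are related in two ways: half second cousins through their mothers (r = 1/64) and half first cousins through their fathers (r = 1/16).
r = 1/64 + 1/16 = 0.078125.

0.078125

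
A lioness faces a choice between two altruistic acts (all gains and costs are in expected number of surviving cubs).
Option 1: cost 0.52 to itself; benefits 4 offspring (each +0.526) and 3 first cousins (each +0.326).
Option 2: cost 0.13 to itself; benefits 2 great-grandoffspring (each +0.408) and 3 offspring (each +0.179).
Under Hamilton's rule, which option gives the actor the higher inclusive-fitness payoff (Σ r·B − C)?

Option 1

Option 1: r to an offspring = 0.5.
Option 1: r to a first cousin = 0.125.
Option 1: Σ r·B − C = (4·0.5·0.526 + 3·0.125·0.326) − 0.52 = 0.65425.
Option 2: r to a great-grandoffspring = 0.125.
Option 2: r to an offspring = 0.5.
Option 2: Σ r·B − C = (2·0.125·0.408 + 3·0.5·0.179) − 0.13 = 0.2405.
Option 1 has the higher net inclusive-fitness payoff.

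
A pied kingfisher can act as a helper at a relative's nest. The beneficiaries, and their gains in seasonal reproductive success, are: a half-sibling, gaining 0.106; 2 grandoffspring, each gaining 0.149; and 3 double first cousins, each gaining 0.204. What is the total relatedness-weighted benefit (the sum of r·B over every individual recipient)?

r to a half-sibling = 0.25 (half-sibs share one parent — one path of length 2: r = (1/2)^2 = 1/4).
r to a grandoffspring = 0.25 (two parent–offspring links: r = (1/2)^2 = 1/4).
r to a double first cousin = 0.25 (double first cousins share both grandparent pairs — four paths of length 4: r = 4·(1/2)^4 = 1/4).
Summing one r·B term per recipient: 1·0.25·0.106 + 2·0.25·0.149 + 3·0.25·0.204 = 0.254.

0.254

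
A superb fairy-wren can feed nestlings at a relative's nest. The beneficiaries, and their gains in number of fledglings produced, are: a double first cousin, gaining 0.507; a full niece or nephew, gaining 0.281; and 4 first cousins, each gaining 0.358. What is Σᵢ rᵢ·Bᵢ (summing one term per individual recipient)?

r to a double first cousin = 1/4 (double first cousins share both grandparent pairs — four paths of length 4: r = 4·(1/2)^4 = 1/4).
r to a full niece or nephew = 1/4 (full aunt/uncle↔niece/nephew: two paths of length 3 through the shared grandparent pair: r = 2·(1/2)^3 = 1/4).
r to a first cousin = 1/8 (first cousins share one grandparent pair — two paths of length 4: r = 2·(1/2)^4 = 1/8).
Summing one r·B term per recipient: 1·0.25·0.507 + 1·0.25·0.281 + 4·0.125·0.358 = 0.376.

0.376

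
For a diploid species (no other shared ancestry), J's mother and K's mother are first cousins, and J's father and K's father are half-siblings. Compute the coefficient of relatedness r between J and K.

0.09375

Wright's path rule: contributions from independent ancestry routes add.
J and K are related in two ways: second cousins through their mothers (r = 1/32) and half first cousins through their fathers (r = 1/16).
r = 1/32 + 1/16 = 0.09375.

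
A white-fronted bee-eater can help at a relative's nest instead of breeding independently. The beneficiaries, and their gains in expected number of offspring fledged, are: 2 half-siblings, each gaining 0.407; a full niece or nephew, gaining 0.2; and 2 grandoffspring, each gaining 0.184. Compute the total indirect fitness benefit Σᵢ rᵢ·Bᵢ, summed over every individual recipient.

0.3455

r to a half-sibling = 0.25 (half-sibs share one parent — one path of length 2: r = (1/2)^2 = 1/4).
r to a full niece or nephew = 1/4 (full aunt/uncle↔niece/nephew: two paths of length 3 through the shared grandparent pair: r = 2·(1/2)^3 = 1/4).
r to a grandoffspring = 0.25 (two parent–offspring links: r = (1/2)^2 = 1/4).
Summing one r·B term per recipient: 2·0.25·0.407 + 1·0.25·0.2 + 2·0.25·0.184 = 0.3455.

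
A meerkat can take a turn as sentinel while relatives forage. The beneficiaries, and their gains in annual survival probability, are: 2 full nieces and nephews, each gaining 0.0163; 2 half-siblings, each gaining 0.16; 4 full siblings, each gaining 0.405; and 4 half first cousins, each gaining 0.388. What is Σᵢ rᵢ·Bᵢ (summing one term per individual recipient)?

0.99515

r to a full niece or nephew = 1/4 (full aunt/uncle↔niece/nephew: two paths of length 3 through the shared grandparent pair: r = 2·(1/2)^3 = 1/4).
r to a half-sibling = 0.25 (half-sibs share one parent — one path of length 2: r = (1/2)^2 = 1/4).
r to a full sibling = 1/2 (full sibs share both parents — two paths of length 2: r = 2·(1/2)^2 = 1/2).
r to a half first cousin = 1/16 (half first cousins share one grandparent — one path of length 4: r = (1/2)^4 = 1/16).
Summing one r·B term per recipient: 2·0.25·0.0163 + 2·0.25·0.16 + 4·0.5·0.405 + 4·0.0625·0.388 = 0.99515.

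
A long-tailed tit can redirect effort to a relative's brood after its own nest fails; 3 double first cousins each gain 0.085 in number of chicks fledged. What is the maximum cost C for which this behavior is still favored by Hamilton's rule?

0.06375

r to a double first cousin = 0.25 (double first cousins share both grandparent pairs — four paths of length 4: r = 4·(1/2)^4 = 1/4).
Hamilton's rule: n·r·B > C, so the trait is favored while C < n·r·B = 3·0.25·0.085 = 0.06375.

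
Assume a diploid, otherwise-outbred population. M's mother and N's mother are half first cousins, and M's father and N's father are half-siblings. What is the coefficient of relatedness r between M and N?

0.078125

Relatedness sums over independent paths through distinct common ancestors.
M and N are related in two ways: half second cousins through their mothers (r = 1/64) and half first cousins through their fathers (r = 1/16).
r = 1/64 + 1/16 = 5/64 = 0.078125.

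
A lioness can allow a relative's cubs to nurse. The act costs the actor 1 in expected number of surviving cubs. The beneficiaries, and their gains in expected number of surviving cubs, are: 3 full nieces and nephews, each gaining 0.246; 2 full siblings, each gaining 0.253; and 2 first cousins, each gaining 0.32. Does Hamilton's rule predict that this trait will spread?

Hamilton's rule: the trait is favored when the sum of r·B over every recipient exceeds the actor's cost C.
r to a full niece or nephew = 1/4 (full aunt/uncle↔niece/nephew: two paths of length 3 through the shared grandparent pair: r = 2·(1/2)^3 = 1/4).
r to a full sibling = 0.5 (full sibs share both parents — two paths of length 2: r = 2·(1/2)^2 = 1/2).
r to a first cousin = 0.125 (first cousins share one grandparent pair — two paths of length 4: r = 2·(1/2)^4 = 1/8).
Summing one r·B term per recipient: 3·0.25·0.246 + 2·0.5·0.253 + 2·0.125·0.32 = 0.5175.
0.5175 < 1: the indirect benefit is less than the cost.

No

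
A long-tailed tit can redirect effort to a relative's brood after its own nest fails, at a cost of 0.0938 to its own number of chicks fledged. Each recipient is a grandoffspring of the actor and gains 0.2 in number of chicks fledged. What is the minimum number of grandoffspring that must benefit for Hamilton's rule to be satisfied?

r to a grandoffspring = 0.25 (two parent–offspring links: r = (1/2)^2 = 1/4).
Hamilton's rule: n·r·B > C  ⇒  n > C/(r·B) = 0.0938/(0.25·0.2) = 1.876.
The smallest integer exceeding 1.876 is 2.

2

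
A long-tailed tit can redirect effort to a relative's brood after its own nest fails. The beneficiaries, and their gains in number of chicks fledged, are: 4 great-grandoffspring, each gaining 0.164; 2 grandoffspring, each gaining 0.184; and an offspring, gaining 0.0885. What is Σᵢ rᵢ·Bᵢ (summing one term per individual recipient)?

0.21825

r to a great-grandoffspring = 1/8 (three parent–offspring links: r = (1/2)^3 = 1/8).
r to a grandoffspring = 1/4 (two parent–offspring links: r = (1/2)^2 = 1/4).
r to an offspring = 0.5 (one parent–offspring link: r = (1/2)^1 = 1/2).
Summing one r·B term per recipient: 4·0.125·0.164 + 2·0.25·0.184 + 1·0.5·0.0885 = 0.21825.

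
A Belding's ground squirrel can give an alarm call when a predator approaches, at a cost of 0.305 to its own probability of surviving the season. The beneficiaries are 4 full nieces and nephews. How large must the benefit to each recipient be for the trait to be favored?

0.305

r to a full niece or nephew = 1/4 (full aunt/uncle↔niece/nephew: two paths of length 3 through the shared grandparent pair: r = 2·(1/2)^3 = 1/4).
Hamilton's rule with n recipients of equal r: n·r·B > C, so B > C/(n·r) = 0.305/(4·0.25) = 0.305.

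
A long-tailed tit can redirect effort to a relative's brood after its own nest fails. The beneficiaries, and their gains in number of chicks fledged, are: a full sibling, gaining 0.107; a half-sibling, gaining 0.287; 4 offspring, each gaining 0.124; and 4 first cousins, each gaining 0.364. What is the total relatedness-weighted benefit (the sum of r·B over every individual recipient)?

r to a full sibling = 1/2 (full sibs share both parents — two paths of length 2: r = 2·(1/2)^2 = 1/2).
r to a half-sibling = 1/4 (half-sibs share one parent — one path of length 2: r = (1/2)^2 = 1/4).
r to an offspring = 1/2 (one parent–offspring link: r = (1/2)^1 = 1/2).
r to a first cousin = 0.125 (first cousins share one grandparent pair — two paths of length 4: r = 2·(1/2)^4 = 1/8).
Summing one r·B term per recipient: 1·0.5·0.107 + 1·0.25·0.287 + 4·0.5·0.124 + 4·0.125·0.364 = 0.55525.

0.55525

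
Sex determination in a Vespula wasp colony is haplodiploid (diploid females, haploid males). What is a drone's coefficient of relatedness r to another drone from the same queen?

Haploid brothers each carry a random half of the queen's diploid genome, so on average they share half: r = 1/2.

0.5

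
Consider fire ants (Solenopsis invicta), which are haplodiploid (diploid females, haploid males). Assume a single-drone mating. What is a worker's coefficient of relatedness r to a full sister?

Haplodiploid full sisters inherit their father's entire haploid genome identically (contributing 1/2) and on average half of their mother's contribution (1/2 · 1/2 = 1/4); r = 1/2 + 1/4 = 3/4.

0.75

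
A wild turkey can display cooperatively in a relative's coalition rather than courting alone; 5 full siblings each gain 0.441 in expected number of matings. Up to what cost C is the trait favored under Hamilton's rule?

1.1025

r to a full sibling = 0.5 (full sibs share both parents — two paths of length 2: r = 2·(1/2)^2 = 1/2).
Hamilton's rule: n·r·B > C, so the trait is favored while C < n·r·B = 5·0.5·0.441 = 1.1025.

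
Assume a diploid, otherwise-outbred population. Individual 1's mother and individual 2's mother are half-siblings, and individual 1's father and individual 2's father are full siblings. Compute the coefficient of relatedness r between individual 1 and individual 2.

0.1875

Relatedness sums over independent paths through distinct common ancestors.
Individual 1 and individual 2 are related in two ways: half first cousins through their mothers (r = 1/16) and first cousins through their fathers (r = 1/8).
r = 1/16 + 1/8 = 0.1875.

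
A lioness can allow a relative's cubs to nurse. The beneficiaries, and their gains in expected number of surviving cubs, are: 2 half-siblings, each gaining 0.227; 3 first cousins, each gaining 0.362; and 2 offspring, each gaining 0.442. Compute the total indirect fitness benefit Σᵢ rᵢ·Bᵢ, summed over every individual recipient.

0.69125

r to a half-sibling = 1/4 (half-sibs share one parent — one path of length 2: r = (1/2)^2 = 1/4).
r to a first cousin = 0.125 (first cousins share one grandparent pair — two paths of length 4: r = 2·(1/2)^4 = 1/8).
r to an offspring = 1/2 (one parent–offspring link: r = (1/2)^1 = 1/2).
Summing one r·B term per recipient: 2·0.25·0.227 + 3·0.125·0.362 + 2·0.5·0.442 = 0.69125.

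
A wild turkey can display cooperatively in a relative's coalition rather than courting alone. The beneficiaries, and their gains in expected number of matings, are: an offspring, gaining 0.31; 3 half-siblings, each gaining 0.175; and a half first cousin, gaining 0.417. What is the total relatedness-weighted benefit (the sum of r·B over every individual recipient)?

r to an offspring = 0.5 (one parent–offspring link: r = (1/2)^1 = 1/2).
r to a half-sibling = 0.25 (half-sibs share one parent — one path of length 2: r = (1/2)^2 = 1/4).
r to a half first cousin = 0.0625 (half first cousins share one grandparent — one path of length 4: r = (1/2)^4 = 1/16).
Summing one r·B term per recipient: 1·0.5·0.31 + 3·0.25·0.175 + 1·0.0625·0.417 = 0.3123125.

0.3123125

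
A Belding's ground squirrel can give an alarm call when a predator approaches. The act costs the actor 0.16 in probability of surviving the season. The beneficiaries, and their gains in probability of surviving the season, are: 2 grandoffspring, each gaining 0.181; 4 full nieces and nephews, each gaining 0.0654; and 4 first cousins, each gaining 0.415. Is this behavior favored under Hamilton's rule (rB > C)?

Hamilton's rule: the trait is favored when the sum of r·B over every recipient exceeds the actor's cost C.
r to a grandoffspring = 0.25 (two parent–offspring links: r = (1/2)^2 = 1/4).
r to a full niece or nephew = 0.25 (full aunt/uncle↔niece/nephew: two paths of length 3 through the shared grandparent pair: r = 2·(1/2)^3 = 1/4).
r to a first cousin = 1/8 (first cousins share one grandparent pair — two paths of length 4: r = 2·(1/2)^4 = 1/8).
Summing one r·B term per recipient: 2·0.25·0.181 + 4·0.25·0.0654 + 4·0.125·0.415 = 0.3634.
0.3634 > 0.16: the indirect benefit exceeds the cost.

Yes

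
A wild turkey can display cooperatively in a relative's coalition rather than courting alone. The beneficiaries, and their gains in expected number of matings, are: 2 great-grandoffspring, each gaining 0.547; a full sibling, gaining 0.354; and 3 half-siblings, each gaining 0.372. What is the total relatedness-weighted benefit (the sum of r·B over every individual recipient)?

0.59275

r to a great-grandoffspring = 0.125 (three parent–offspring links: r = (1/2)^3 = 1/8).
r to a full sibling = 1/2 (full sibs share both parents — two paths of length 2: r = 2·(1/2)^2 = 1/2).
r to a half-sibling = 1/4 (half-sibs share one parent — one path of length 2: r = (1/2)^2 = 1/4).
Summing one r·B term per recipient: 2·0.125·0.547 + 1·0.5·0.354 + 3·0.25·0.372 = 0.59275.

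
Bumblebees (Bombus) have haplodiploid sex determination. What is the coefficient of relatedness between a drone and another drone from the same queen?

Haploid brothers each carry a random half of the queen's diploid genome, so on average they share half: r = 1/2.

0.5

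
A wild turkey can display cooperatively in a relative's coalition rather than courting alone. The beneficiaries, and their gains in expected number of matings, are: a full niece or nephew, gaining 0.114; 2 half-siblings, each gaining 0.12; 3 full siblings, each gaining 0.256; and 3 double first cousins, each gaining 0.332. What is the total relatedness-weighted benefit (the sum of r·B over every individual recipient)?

r to a full niece or nephew = 1/4 (full aunt/uncle↔niece/nephew: two paths of length 3 through the shared grandparent pair: r = 2·(1/2)^3 = 1/4).
r to a half-sibling = 1/4 (half-sibs share one parent — one path of length 2: r = (1/2)^2 = 1/4).
r to a full sibling = 0.5 (full sibs share both parents — two paths of length 2: r = 2·(1/2)^2 = 1/2).
r to a double first cousin = 0.25 (double first cousins share both grandparent pairs — four paths of length 4: r = 4·(1/2)^4 = 1/4).
Summing one r·B term per recipient: 1·0.25·0.114 + 2·0.25·0.12 + 3·0.5·0.256 + 3·0.25·0.332 = 0.7215.

0.7215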